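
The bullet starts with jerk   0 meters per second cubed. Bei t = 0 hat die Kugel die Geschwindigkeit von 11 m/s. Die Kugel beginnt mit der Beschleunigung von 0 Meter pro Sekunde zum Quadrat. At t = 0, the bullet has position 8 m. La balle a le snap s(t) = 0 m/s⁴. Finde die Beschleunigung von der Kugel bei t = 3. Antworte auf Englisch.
To solve this, we need to take 2 antiderivatives of our snap equation s(t) = 0. Finding the antiderivative of s(t) and using j(0) = 0: j(t) = 0. Finding the integral of j(t) and using a(0) = 0: a(t) = 0. Using a(t) = 0 and substituting t = 3, we find a = 0.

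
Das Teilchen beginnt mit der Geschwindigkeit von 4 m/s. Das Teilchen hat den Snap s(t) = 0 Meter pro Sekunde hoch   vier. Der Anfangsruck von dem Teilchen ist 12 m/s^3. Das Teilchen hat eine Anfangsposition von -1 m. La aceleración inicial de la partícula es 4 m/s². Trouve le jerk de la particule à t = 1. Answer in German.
Wir müssen das Integral unserer Gleichung für den Snap s(t) = 0 1-mal finden. Durch Integration von dem Snap und Verwendung der Anfangsbedingung j(0) = 12, erhalten wir j(t) = 12. Wir haben den Ruck j(t) = 12. Durch Einsetzen von t = 1: j(1) = 12.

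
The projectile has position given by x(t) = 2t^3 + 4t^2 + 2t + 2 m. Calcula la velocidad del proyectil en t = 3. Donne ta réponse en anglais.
Starting from position x(t) = 2·t^3 + 4·t^2 + 2·t + 2, we take 1 derivative. Taking d/dt of x(t), we find v(t) = 6·t^2 + 8·t + 2. We have velocity v(t) = 6·t^2 + 8·t + 2. Substituting t = 3: v(3) = 80.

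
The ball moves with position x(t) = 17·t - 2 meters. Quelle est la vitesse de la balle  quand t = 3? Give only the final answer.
À t = 3, v = 17.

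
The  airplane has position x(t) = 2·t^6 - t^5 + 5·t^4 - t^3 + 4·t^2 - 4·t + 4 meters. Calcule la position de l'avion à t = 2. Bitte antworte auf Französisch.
En utilisant x(t) = 2·t^6 - t^5 + 5·t^4 - t^3 + 4·t^2 - 4·t + 4 et en substituant t = 2, nous trouvons x = 180.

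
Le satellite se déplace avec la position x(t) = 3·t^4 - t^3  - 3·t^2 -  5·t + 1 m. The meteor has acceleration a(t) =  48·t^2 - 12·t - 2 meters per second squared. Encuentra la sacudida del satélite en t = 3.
Partiendo de la posición x(t) = 3·t^4 - t^3 - 3·t^2 - 5·t + 1, tomamos 3 derivadas. La derivada de la posición da la velocidad: v(t) = 12·t^3 - 3·t^2 - 6·t - 5. Tomando d/dt de v(t), encontramos a(t) = 36·t^2 - 6·t - 6. La derivada de la aceleración da la sacudida: j(t) = 72·t - 6. De la ecuación de la sacudida j(t) = 72·t - 6, sustituimos t = 3 para obtener j = 210.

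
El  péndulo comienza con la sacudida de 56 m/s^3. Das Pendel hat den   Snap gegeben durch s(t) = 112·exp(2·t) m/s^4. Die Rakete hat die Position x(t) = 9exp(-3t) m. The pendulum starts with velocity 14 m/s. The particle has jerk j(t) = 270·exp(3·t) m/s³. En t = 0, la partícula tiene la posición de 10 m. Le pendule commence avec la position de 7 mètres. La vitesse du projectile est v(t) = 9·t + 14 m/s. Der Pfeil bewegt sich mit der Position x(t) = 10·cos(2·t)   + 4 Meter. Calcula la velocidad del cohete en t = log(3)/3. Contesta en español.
Partiendo de la posición x(t) = 9·exp(-3·t), tomamos 1 derivada. La derivada de la posición da la velocidad: v(t) = -27·exp(-3·t). De la ecuación de la velocidad v(t) = -27·exp(-3·t), sustituimos t = log(3)/3 para obtener v = -9.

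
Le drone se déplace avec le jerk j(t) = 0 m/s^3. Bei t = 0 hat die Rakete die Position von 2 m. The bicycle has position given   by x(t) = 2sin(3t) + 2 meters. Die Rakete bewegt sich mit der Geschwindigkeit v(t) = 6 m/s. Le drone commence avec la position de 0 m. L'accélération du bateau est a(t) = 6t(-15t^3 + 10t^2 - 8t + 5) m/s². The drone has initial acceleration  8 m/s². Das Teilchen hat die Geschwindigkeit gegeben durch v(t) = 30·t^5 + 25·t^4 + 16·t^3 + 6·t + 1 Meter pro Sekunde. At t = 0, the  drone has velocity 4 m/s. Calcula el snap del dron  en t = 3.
Partiendo de la sacudida j(t) = 0, tomamos 1 derivada. La derivada de la sacudida da el snap: s(t) = 0. Tenemos el snap s(t) = 0. Sustituyendo t = 3: s(3) = 0.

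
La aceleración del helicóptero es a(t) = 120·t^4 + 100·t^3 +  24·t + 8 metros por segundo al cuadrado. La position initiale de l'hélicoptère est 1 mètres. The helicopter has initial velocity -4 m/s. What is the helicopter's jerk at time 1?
Starting from acceleration a(t) = 120·t^4 + 100·t^3 + 24·t + 8, we take 1 derivative. The derivative of acceleration gives jerk: j(t) = 480·t^3 + 300·t^2 + 24. We have jerk j(t) = 480·t^3 + 300·t^2 + 24. Substituting t = 1: j(1) = 804.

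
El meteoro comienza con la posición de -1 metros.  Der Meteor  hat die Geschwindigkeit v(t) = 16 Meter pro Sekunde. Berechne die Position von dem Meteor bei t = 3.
Ausgehend von der Geschwindigkeit v(t) = 16, nehmen wir 1 Integral. Durch Integration von der Geschwindigkeit und Verwendung der Anfangsbedingung x(0) = -1, erhalten wir x(t) = 16·t - 1. Aus der Gleichung für die Position x(t) = 16·t - 1, setzen wir t = 3 ein und erhalten x = 47.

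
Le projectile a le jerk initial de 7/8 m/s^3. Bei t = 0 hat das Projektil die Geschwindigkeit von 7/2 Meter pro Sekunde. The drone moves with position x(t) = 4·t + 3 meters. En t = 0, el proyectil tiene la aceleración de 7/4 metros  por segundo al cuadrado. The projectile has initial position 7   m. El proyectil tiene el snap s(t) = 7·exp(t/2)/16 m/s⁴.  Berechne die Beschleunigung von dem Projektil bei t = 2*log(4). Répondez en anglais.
We must find the integral of our snap equation s(t) = 7·exp(t/2)/16 2 times. Integrating snap and using the initial condition j(0) = 7/8, we get j(t) = 7·exp(t/2)/8. Integrating jerk and using the initial condition a(0) = 7/4, we get a(t) = 7·exp(t/2)/4. Using a(t) = 7·exp(t/2)/4 and substituting t = 2*log(4), we find a = 7.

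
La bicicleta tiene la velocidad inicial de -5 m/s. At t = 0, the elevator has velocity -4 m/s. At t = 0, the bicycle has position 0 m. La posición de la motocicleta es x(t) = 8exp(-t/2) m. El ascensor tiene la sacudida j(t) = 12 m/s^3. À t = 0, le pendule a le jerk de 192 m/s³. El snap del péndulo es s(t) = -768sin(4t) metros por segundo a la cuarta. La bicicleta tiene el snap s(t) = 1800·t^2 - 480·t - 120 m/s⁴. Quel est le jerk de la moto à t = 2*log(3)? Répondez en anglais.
Starting from position x(t) = 8·exp(-t/2), we take 3 derivatives. Differentiating position, we get velocity: v(t) = -4·exp(-t/2). Differentiating velocity, we get acceleration: a(t) = 2·exp(-t/2). Differentiating acceleration, we get jerk: j(t) = -exp(-t/2). We have jerk j(t) = -exp(-t/2). Substituting t = 2*log(3): j(2*log(3)) = -1/3.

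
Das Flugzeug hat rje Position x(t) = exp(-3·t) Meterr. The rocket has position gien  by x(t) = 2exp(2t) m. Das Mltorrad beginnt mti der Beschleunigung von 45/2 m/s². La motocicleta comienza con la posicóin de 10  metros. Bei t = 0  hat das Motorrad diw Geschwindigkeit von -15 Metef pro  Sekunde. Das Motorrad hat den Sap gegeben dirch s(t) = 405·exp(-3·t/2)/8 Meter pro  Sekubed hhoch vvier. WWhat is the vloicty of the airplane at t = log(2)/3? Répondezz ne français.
Nous devons dériver notre équation de la position x(t) = exp(-3·t) 1 fois. En prenant d/dt de x(t), nous trouvons v(t) = -3·exp(-3·t). De l'équation de la vitesse v(t) = -3·exp(-3·t), nous substituons t = log(2)/3 pour obtenir v = -3/2.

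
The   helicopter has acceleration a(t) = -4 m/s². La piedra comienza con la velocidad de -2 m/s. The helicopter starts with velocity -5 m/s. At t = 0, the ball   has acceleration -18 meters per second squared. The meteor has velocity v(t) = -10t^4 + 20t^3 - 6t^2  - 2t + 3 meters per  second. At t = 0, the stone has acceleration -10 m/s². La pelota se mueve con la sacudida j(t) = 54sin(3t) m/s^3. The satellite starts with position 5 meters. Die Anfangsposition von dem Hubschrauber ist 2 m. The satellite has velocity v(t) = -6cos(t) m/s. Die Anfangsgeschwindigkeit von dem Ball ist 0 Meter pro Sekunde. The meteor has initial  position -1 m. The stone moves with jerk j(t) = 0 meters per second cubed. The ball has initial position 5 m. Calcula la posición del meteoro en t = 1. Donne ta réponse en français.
En partant de la vitesse v(t) = -10·t^4 + 20·t^3 - 6·t^2 - 2·t + 3, nous prenons 1 intégrale. La primitive de la vitesse est la position. En utilisant x(0) = -1, nous obtenons x(t) = -2·t^5 + 5·t^4 - 2·t^3 - t^2 + 3·t - 1. Nous avons la position x(t) = -2·t^5 + 5·t^4 - 2·t^3 - t^2 + 3·t - 1. En substituant t = 1: x(1) = 2.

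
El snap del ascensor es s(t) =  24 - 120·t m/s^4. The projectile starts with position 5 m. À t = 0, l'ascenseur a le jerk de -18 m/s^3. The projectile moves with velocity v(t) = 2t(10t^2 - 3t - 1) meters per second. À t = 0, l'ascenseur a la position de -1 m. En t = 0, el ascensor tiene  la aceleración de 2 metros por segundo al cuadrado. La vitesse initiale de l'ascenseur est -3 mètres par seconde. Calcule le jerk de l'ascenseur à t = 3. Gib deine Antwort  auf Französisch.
En partant du snap s(t) = 24 - 120·t, nous prenons 1 primitive. La primitive du snap est le jerk. En utilisant j(0) = -18, nous obtenons j(t) = -60·t^2 + 24·t - 18. En utilisant j(t) = -60·t^2 + 24·t - 18 et en substituant t = 3, nous trouvons j = -486.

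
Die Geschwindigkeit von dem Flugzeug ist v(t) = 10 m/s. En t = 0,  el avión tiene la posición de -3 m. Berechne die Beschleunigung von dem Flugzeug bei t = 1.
Um dies zu lösen, müssen wir 1 Ableitung unserer Gleichung für die Geschwindigkeit v(t) = 10 nehmen. Durch Ableiten von der Geschwindigkeit erhalten wir die Beschleunigung: a(t) = 0. Mit a(t) = 0 und Einsetzen von t = 1, finden wir a = 0.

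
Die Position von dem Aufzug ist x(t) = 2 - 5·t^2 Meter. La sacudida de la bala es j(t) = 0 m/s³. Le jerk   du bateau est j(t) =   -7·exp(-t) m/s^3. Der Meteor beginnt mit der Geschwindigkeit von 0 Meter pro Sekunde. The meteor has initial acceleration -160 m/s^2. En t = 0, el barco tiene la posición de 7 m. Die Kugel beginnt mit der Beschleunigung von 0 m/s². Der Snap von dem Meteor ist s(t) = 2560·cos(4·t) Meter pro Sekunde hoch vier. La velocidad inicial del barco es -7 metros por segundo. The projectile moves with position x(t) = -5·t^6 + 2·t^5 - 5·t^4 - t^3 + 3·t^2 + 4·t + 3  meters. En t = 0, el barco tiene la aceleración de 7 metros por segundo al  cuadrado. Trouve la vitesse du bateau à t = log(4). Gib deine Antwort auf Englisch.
To solve this, we need to take 2 integrals of our jerk equation j(t) = -7·exp(-t). Finding the integral of j(t) and using a(0) = 7: a(t) = 7·exp(-t). Integrating acceleration and using the initial condition v(0) = -7, we get v(t) = -7·exp(-t). We have velocity v(t) = -7·exp(-t). Substituting t = log(4): v(log(4)) = -7/4.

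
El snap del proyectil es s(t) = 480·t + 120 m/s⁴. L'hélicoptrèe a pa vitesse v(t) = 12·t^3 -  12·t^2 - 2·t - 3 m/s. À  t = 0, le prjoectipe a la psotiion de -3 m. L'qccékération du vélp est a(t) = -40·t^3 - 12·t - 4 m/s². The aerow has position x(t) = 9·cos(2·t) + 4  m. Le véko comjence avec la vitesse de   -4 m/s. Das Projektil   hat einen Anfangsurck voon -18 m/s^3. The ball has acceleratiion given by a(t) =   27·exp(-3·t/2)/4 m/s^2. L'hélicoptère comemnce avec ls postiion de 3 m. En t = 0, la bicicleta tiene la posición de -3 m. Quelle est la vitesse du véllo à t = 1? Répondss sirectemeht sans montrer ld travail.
À t = 1, v = -24.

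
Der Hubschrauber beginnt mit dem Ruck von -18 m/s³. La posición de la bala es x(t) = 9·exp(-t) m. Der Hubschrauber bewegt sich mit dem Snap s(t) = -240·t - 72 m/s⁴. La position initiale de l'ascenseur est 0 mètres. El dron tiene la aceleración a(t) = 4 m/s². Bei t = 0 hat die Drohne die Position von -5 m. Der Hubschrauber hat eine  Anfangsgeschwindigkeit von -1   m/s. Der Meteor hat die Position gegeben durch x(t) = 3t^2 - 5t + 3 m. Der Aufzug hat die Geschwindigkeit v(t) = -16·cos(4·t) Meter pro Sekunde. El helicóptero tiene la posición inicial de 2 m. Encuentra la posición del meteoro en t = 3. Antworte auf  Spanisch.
Usando x(t) = 3·t^2 - 5·t + 3 y sustituyendo t = 3, encontramos x = 15.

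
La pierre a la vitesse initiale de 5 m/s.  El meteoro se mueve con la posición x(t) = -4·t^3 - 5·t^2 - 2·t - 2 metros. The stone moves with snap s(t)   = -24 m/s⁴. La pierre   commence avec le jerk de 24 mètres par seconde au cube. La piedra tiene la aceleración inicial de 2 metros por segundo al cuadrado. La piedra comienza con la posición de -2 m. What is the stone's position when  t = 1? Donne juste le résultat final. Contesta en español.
x(1) = 7.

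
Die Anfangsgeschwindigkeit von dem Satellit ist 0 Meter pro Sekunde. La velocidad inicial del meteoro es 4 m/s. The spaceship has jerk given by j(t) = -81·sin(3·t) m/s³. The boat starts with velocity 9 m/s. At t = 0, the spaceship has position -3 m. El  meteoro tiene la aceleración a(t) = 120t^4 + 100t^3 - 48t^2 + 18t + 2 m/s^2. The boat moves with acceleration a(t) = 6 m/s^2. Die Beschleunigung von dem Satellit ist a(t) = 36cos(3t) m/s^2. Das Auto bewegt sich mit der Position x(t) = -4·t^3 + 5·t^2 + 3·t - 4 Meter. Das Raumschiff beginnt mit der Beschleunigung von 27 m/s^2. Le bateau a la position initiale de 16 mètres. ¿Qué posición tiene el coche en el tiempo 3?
Usando x(t) = -4·t^3 + 5·t^2 + 3·t - 4 y sustituyendo t = 3, encontramos x = -58.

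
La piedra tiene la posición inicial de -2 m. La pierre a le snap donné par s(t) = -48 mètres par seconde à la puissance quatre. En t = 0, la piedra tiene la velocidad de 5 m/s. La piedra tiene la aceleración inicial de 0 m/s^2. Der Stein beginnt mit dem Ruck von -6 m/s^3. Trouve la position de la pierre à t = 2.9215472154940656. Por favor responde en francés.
Nous devons intégrer notre équation du snap s(t) = -48 4 fois. En intégrant le snap et en utilisant la condition initiale j(0) = -6, nous obtenons j(t) = -48·t - 6. La primitive du jerk, avec a(0) = 0, donne l'accélération: a(t) = 6·t·(-4·t - 1). L'intégrale de l'accélération est la vitesse. En utilisant v(0) = 5, nous obtenons v(t) = -8·t^3 - 3·t^2 + 5. En prenant ∫v(t)dt et en appliquant x(0) = -2, nous trouvons x(t) = -2·t^4 - t^3 + 5·t - 2. En utilisant x(t) = -2·t^4 - t^3 + 5·t - 2 et en substituant t = 2.9215472154940656, nous trouvons x = -158.036357653880.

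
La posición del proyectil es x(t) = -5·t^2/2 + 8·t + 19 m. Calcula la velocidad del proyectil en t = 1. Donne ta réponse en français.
Pour résoudre ceci, nous devons prendre 1 dérivée de notre équation de la position x(t) = -5·t^2/2 + 8·t + 19. En dérivant la position, nous obtenons la vitesse: v(t) = 8 - 5·t. En utilisant v(t) = 8 - 5·t et en substituant t = 1, nous trouvons v = 3.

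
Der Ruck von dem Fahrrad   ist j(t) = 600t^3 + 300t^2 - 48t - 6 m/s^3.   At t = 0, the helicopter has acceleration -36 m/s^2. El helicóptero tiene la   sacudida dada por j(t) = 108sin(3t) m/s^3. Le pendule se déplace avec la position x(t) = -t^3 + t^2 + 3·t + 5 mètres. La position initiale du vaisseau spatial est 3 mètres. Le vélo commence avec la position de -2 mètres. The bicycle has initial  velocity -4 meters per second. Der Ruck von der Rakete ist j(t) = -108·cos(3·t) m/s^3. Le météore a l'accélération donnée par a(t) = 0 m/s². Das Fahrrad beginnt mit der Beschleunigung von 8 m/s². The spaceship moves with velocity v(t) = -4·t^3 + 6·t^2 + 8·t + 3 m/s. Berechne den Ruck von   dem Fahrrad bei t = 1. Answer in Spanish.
Usando j(t) = 600·t^3 + 300·t^2 - 48·t - 6 y sustituyendo t = 1, encontramos j = 846.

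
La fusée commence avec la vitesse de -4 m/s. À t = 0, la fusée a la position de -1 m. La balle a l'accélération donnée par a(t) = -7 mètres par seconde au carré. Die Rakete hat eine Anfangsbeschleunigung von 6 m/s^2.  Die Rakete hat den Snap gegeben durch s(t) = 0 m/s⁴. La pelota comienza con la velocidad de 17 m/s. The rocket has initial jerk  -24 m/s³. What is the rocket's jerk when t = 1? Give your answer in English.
We need to integrate our snap equation s(t) = 0 1 time. Taking ∫s(t)dt and applying j(0) = -24, we find j(t) = -24. We have jerk j(t) = -24. Substituting t = 1: j(1) = -24.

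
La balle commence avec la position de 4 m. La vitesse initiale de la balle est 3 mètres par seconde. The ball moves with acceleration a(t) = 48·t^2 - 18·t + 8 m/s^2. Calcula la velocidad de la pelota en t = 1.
Partiendo de la aceleración a(t) = 48·t^2 - 18·t + 8, tomamos 1 integral. La antiderivada de la aceleración es la velocidad. Usando v(0) = 3, obtenemos v(t) = 16·t^3 - 9·t^2 + 8·t + 3. Usando v(t) = 16·t^3 - 9·t^2 + 8·t + 3 y sustituyendo t = 1, encontramos v = 18.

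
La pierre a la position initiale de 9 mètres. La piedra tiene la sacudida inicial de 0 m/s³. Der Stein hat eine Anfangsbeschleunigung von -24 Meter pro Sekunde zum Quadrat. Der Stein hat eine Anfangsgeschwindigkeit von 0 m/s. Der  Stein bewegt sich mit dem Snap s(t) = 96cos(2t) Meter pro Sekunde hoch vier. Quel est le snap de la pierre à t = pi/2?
Nous avons le snap s(t) = 96·cos(2·t). En substituant t = pi/2: s(pi/2) = -96.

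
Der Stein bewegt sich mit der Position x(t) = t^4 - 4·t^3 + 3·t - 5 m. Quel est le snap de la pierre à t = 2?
Nous devons dériver notre équation de la position x(t) = t^4 - 4·t^3 + 3·t - 5 4 fois. La dérivée de la position donne la vitesse: v(t) = 4·t^3 - 12·t^2 + 3. La dérivée de la vitesse donne l'accélération: a(t) = 12·t^2 - 24·t. En prenant d/dt de a(t), nous trouvons j(t) = 24·t - 24. La dérivée du jerk donne le snap: s(t) = 24. En utilisant s(t) = 24 et en substituant t = 2, nous trouvons s = 24.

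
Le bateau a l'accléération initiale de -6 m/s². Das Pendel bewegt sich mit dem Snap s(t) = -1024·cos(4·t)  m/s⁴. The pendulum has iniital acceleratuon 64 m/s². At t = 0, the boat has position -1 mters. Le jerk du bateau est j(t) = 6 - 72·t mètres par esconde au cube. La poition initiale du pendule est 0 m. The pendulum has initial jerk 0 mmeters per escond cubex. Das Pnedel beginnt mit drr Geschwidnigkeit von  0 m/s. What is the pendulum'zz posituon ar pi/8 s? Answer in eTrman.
Wir müssen unsere Gleichung für den Snap s(t) = -1024·cos(4·t) 4-mal integrieren. Mit ∫s(t)dt und Anwendung von j(0) = 0, finden wir j(t) = -256·sin(4·t). Mit ∫j(t)dt und Anwendung von a(0) = 64, finden wir a(t) = 64·cos(4·t). Mit ∫a(t)dt und Anwendung von v(0) = 0, finden wir v(t) = 16·sin(4·t). Mit ∫v(t)dt und Anwendung von x(0) = 0, finden wir x(t) = 4 - 4·cos(4·t). Wir haben die Position x(t) = 4 - 4·cos(4·t). Durch Einsetzen von t = pi/8: x(pi/8) = 4.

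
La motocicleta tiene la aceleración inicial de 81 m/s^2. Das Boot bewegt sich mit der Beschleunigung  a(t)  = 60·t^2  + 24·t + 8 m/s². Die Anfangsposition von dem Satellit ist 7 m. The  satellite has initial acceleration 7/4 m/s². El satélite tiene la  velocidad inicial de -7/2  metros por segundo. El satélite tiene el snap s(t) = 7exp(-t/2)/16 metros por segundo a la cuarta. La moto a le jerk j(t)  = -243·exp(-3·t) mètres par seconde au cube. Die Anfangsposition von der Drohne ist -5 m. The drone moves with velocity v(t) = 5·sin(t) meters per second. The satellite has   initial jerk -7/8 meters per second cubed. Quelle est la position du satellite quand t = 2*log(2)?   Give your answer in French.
Pour résoudre ceci, nous devons prendre 4 primitives de notre équation du snap s(t) = 7·exp(-t/2)/16. La primitive du snap, avec j(0) = -7/8, donne le jerk: j(t) = -7·exp(-t/2)/8. En intégrant le jerk et en utilisant la condition initiale a(0) = 7/4, nous obtenons a(t) = 7·exp(-t/2)/4. L'intégrale de l'accélération est la vitesse. En utilisant v(0) = -7/2, nous obtenons v(t) = -7·exp(-t/2)/2. La primitive de la vitesse, avec x(0) = 7, donne la position: x(t) = 7·exp(-t/2). Nous avons la position x(t) = 7·exp(-t/2). En substituant t = 2*log(2): x(2*log(2)) = 7/2.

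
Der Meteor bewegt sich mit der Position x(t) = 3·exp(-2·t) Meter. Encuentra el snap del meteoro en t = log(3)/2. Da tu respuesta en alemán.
Wir müssen unsere Gleichung für die Position x(t) = 3·exp(-2·t) 4-mal ableiten. Durch Ableiten von der Position erhalten wir die Geschwindigkeit: v(t) = -6·exp(-2·t). Mit d/dt von v(t) finden wir a(t) = 12·exp(-2·t). Die Ableitung von der Beschleunigung ergibt den Ruck: j(t) = -24·exp(-2·t). Die Ableitung von dem Ruck ergibt den Snap: s(t) = 48·exp(-2·t). Aus der Gleichung für den Snap s(t) = 48·exp(-2·t), setzen wir t = log(3)/2 ein und erhalten s = 16.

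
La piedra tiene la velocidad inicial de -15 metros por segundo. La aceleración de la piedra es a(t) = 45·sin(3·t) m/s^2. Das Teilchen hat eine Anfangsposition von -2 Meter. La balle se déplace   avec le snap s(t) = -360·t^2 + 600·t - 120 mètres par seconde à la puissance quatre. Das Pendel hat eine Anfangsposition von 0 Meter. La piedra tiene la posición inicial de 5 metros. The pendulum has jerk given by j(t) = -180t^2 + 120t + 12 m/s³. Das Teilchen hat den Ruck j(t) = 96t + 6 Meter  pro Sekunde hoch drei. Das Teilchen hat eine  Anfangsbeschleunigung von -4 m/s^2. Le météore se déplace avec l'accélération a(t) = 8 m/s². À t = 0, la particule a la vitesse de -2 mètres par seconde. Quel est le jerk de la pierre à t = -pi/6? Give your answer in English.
We must differentiate our acceleration equation a(t) = 45·sin(3·t) 1 time. Taking d/dt of a(t), we find j(t) = 135·cos(3·t). Using j(t) = 135·cos(3·t) and substituting t = -pi/6, we find j = 0.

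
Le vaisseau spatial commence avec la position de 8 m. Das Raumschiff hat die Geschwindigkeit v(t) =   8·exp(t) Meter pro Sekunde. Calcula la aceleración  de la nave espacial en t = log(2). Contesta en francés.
Nous devons dériver notre équation de la vitesse v(t) = 8·exp(t) 1 fois. En prenant d/dt de v(t), nous trouvons a(t) = 8·exp(t). Nous avons l'accélération a(t) = 8·exp(t). En substituant t = log(2): a(log(2)) = 16.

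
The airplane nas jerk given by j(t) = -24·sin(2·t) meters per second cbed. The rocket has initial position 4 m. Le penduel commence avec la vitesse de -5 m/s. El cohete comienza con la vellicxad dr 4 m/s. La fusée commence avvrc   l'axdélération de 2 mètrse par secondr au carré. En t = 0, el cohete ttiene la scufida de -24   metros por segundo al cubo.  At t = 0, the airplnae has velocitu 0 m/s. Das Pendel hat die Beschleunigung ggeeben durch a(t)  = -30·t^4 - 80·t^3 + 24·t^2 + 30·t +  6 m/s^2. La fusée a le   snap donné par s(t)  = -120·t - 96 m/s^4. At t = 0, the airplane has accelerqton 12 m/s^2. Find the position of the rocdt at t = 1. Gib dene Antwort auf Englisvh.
We need to integrate our snap equation s(t) = -120·t - 96 4 times. The antiderivative of snap is jerk. Using j(0) = -24, we get j(t) = -60·t^2 - 96·t - 24. Integrating jerk and using the initial condition a(0) = 2, we get a(t) = -20·t^3 - 48·t^2 - 24·t + 2. The integral of acceleration is velocity. Using v(0) = 4, we get v(t) = -5·t^4 - 16·t^3 - 12·t^2 + 2·t + 4. Integrating velocity and using the initial condition x(0) = 4, we get x(t) = -t^5 - 4·t^4 - 4·t^3 + t^2 + 4·t + 4. Using x(t) = -t^5 - 4·t^4 - 4·t^3 + t^2 + 4·t + 4 and substituting t = 1, we find x = 0.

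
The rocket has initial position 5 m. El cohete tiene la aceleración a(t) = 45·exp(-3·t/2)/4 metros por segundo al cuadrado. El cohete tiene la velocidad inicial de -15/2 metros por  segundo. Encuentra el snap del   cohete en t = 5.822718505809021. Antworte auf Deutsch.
Wir müssen unsere Gleichung für die Beschleunigung a(t) = 45·exp(-3·t/2)/4 2-mal ableiten. Durch Ableiten von der Beschleunigung erhalten wir den Ruck: j(t) = -135·exp(-3·t/2)/8. Die Ableitung von dem Ruck ergibt den Snap: s(t) = 405·exp(-3·t/2)/16. Aus der Gleichung für den Snap s(t) = 405·exp(-3·t/2)/16, setzen wir t = 5.822718505809021 ein und erhalten s = 0.00407542838016827.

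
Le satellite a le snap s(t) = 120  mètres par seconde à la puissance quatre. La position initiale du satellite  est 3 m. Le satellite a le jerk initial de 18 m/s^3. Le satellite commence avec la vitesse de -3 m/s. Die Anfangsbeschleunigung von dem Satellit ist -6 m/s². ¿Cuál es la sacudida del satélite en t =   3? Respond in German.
Um dies zu lösen, müssen wir 1 Integral unserer Gleichung für den Snap s(t) = 120 finden. Das Integral von dem Snap ist der Ruck. Mit j(0) = 18 erhalten wir j(t) = 120·t + 18. Aus der Gleichung für den Ruck j(t) = 120·t + 18, setzen wir t = 3 ein und erhalten j = 378.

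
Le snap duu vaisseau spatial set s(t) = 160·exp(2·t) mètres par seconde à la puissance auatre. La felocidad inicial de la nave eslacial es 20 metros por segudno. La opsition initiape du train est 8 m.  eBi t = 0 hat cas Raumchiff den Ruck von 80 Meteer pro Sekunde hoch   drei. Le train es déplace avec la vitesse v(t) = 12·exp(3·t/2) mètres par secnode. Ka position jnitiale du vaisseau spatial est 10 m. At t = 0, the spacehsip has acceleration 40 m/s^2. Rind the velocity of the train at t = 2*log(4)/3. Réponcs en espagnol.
De la ecuación de la velocidad v(t) = 12·exp(3·t/2), sustituimos t = 2*log(4)/3 para obtener v = 48.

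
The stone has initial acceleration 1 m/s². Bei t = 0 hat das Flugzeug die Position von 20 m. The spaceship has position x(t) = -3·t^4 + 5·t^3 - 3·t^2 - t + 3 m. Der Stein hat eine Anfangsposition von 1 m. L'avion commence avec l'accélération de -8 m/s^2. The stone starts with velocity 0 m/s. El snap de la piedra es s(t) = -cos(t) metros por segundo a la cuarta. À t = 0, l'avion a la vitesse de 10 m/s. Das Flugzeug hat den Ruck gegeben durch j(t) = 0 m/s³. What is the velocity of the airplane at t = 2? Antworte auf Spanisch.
Partiendo de la sacudida j(t) = 0, tomamos 2 integrales. La integral de la sacudida es la aceleración. Usando a(0) = -8, obtenemos a(t) = -8. La antiderivada de la aceleración es la velocidad. Usando v(0) = 10, obtenemos v(t) = 10 - 8·t. De la ecuación de la velocidad v(t) = 10 - 8·t, sustituimos t = 2 para obtener v = -6.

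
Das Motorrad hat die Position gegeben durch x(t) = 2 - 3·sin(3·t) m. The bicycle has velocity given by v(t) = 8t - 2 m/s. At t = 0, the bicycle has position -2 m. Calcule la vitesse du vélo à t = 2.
De l'équation de la vitesse v(t) = 8·t - 2, nous substituons t = 2 pour obtenir v = 14.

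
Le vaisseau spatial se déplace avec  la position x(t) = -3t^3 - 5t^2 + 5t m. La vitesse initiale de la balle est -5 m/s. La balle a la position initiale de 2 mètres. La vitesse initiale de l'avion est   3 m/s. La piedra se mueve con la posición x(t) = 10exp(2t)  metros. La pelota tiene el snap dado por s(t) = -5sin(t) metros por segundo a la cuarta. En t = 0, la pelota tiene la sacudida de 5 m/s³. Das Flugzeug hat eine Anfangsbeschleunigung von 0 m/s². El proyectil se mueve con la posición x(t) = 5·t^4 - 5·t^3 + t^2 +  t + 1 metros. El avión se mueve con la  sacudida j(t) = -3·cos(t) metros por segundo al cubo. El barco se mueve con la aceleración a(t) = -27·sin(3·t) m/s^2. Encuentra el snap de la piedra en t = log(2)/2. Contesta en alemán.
Ausgehend von der Position x(t) = 10·exp(2·t), nehmen wir 4 Ableitungen. Durch Ableiten von der Position erhalten wir die Geschwindigkeit: v(t) = 20·exp(2·t). Mit d/dt von v(t) finden wir a(t) = 40·exp(2·t). Durch Ableiten von der Beschleunigung erhalten wir den Ruck: j(t) = 80·exp(2·t). Die Ableitung von dem Ruck ergibt den Snap: s(t) = 160·exp(2·t). Aus der Gleichung für den Snap s(t) = 160·exp(2·t), setzen wir t = log(2)/2 ein und erhalten s = 320.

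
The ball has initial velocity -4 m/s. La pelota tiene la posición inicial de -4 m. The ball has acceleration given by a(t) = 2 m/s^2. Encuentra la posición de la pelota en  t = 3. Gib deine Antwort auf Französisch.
Nous devons intégrer notre équation de l'accélération a(t) = 2 2 fois. En intégrant l'accélération et en utilisant la condition initiale v(0) = -4, nous obtenons v(t) = 2·t - 4. En intégrant la vitesse et en utilisant la condition initiale x(0) = -4, nous obtenons x(t) = t^2 - 4·t - 4. En utilisant x(t) = t^2 - 4·t - 4 et en substituant t = 3, nous trouvons x = -7.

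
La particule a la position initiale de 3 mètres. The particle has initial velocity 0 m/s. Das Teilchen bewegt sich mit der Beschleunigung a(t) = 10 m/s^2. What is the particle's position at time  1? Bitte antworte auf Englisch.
We must find the antiderivative of our acceleration equation a(t) = 10 2 times. Finding the antiderivative of a(t) and using v(0) = 0: v(t) = 10·t. Finding the integral of v(t) and using x(0) = 3: x(t) = 5·t^2 + 3. Using x(t) = 5·t^2 + 3 and substituting t = 1, we find x = 8.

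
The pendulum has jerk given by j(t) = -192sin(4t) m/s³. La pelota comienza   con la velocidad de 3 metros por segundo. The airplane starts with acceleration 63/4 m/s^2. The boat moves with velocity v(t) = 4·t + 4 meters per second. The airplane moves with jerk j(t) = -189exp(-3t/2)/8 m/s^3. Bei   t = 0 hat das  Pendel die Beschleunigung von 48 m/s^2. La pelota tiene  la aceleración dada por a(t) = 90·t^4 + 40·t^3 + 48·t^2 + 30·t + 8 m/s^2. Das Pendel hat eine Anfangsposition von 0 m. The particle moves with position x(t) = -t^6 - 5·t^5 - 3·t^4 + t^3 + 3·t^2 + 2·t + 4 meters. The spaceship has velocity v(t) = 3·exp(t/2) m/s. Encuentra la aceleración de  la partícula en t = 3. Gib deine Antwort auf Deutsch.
Um dies zu lösen, müssen wir 2 Ableitungen unserer Gleichung für die Position x(t) = -t^6 - 5·t^5 - 3·t^4 + t^3 + 3·t^2 + 2·t + 4 nehmen. Durch Ableiten von der Position erhalten wir die Geschwindigkeit: v(t) = -6·t^5 - 25·t^4 - 12·t^3 + 3·t^2 + 6·t + 2. Die Ableitung von der Geschwindigkeit ergibt die Beschleunigung: a(t) = -30·t^4 - 100·t^3 - 36·t^2 + 6·t + 6. Aus der Gleichung für die Beschleunigung a(t) = -30·t^4 - 100·t^3 - 36·t^2 + 6·t + 6, setzen wir t = 3 ein und erhalten a = -5430.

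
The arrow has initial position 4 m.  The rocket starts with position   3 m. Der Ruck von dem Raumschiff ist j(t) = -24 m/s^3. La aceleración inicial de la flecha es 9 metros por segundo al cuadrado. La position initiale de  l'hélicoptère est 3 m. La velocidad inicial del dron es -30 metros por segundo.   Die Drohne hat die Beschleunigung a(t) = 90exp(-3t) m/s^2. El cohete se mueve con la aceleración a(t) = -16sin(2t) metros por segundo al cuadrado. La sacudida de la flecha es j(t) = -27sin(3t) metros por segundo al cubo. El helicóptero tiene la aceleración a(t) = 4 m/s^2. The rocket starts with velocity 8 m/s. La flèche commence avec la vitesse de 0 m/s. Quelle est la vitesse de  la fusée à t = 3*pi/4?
Nous devons trouver la primitive de notre équation de l'accélération a(t) = -16·sin(2·t) 1 fois. En prenant ∫a(t)dt et en appliquant v(0) = 8, nous trouvons v(t) = 8·cos(2·t). En utilisant v(t) = 8·cos(2·t) et en substituant t = 3*pi/4, nous trouvons v = 0.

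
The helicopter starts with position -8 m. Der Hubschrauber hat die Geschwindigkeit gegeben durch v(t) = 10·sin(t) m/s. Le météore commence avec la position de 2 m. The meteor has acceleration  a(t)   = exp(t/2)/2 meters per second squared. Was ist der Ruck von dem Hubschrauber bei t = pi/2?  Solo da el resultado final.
Bei t = pi/2, j = -10.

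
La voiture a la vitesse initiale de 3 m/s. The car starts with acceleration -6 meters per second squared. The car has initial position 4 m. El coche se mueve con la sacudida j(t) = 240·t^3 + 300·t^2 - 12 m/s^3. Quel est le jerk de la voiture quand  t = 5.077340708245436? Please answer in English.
Using j(t) = 240·t^3 + 300·t^2 - 12 and substituting t = 5.077340708245436, we find j = 39135.5940840543.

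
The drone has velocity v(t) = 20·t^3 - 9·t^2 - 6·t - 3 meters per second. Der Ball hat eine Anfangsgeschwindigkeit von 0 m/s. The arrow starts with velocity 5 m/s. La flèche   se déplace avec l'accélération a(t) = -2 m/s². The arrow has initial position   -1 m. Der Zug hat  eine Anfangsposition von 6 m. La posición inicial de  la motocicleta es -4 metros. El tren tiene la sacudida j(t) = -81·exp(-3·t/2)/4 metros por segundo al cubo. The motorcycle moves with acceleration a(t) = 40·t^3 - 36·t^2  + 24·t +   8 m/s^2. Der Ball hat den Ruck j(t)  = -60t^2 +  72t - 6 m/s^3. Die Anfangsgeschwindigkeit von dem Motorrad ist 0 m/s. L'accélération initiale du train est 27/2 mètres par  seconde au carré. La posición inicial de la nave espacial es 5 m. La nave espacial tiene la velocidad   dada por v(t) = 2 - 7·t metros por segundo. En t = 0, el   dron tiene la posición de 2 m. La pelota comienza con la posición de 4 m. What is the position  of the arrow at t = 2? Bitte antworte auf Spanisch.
Debemos encontrar la integral de nuestra ecuación de la aceleración a(t) = -2 2 veces. La antiderivada de la aceleración, con v(0) = 5, da la velocidad: v(t) = 5 - 2·t. La integral de la velocidad es la posición. Usando x(0) = -1, obtenemos x(t) = -t^2 + 5·t - 1. Tenemos la posición x(t) = -t^2 + 5·t - 1. Sustituyendo t = 2: x(2) = 5.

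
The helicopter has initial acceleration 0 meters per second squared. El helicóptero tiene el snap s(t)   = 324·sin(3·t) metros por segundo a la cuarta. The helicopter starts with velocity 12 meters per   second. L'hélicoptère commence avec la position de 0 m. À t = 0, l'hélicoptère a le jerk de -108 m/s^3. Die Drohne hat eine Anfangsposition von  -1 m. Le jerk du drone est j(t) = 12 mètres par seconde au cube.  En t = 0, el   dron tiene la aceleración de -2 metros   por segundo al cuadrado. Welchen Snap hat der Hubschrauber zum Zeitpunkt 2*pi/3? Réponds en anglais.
Using s(t) = 324·sin(3·t) and substituting t = 2*pi/3, we find s = 0.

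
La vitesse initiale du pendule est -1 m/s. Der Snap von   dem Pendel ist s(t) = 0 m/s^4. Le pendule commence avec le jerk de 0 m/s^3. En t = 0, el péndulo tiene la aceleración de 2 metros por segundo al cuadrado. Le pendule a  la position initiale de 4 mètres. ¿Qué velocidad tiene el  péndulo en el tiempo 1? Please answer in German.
Wir müssen unsere Gleichung für den Snap s(t) = 0 3-mal integrieren. Durch Integration von dem Snap und Verwendung der Anfangsbedingung j(0) = 0, erhalten wir j(t) = 0. Durch Integration von dem Ruck und Verwendung der Anfangsbedingung a(0) = 2, erhalten wir a(t) = 2. Das Integral von der Beschleunigung ist die Geschwindigkeit. Mit v(0) = -1 erhalten wir v(t) = 2·t - 1. Wir haben die Geschwindigkeit v(t) = 2·t - 1. Durch Einsetzen von t = 1: v(1) = 1.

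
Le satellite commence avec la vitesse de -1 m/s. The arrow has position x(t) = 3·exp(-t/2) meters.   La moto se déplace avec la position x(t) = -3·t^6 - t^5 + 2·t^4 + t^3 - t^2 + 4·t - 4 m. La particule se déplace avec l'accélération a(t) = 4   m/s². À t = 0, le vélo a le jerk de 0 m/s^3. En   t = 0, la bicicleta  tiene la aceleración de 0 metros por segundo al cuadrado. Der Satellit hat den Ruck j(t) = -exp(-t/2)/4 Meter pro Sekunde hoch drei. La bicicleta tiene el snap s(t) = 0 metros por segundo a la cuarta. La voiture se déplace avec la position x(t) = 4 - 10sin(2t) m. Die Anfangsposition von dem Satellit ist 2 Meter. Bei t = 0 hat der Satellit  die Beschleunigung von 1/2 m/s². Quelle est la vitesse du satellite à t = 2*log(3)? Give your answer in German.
Wir müssen unsere Gleichung für den Ruck j(t) = -exp(-t/2)/4 2-mal integrieren. Das Integral von dem Ruck, mit a(0) = 1/2, ergibt die Beschleunigung: a(t) = exp(-t/2)/2. Die Stammfunktion von der Beschleunigung, mit v(0) = -1, ergibt die Geschwindigkeit: v(t) = -exp(-t/2). Aus der Gleichung für die Geschwindigkeit v(t) = -exp(-t/2), setzen wir t = 2*log(3) ein und erhalten v = -1/3.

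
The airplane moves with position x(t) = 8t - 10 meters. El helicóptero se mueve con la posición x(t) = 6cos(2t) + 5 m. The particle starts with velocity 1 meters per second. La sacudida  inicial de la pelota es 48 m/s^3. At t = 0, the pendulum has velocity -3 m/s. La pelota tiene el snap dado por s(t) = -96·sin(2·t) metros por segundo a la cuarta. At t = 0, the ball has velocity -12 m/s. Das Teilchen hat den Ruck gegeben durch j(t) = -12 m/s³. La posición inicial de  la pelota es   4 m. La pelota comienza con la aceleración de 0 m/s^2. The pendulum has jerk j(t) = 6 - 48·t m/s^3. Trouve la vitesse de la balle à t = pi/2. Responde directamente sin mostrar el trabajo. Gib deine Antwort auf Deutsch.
Die Antwort ist 12.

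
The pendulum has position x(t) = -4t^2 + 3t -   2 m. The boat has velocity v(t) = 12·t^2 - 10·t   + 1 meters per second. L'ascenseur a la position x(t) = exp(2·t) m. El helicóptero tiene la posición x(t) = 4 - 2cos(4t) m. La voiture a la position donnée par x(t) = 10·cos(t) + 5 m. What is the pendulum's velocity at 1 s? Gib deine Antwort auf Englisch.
Starting from position x(t) = -4·t^2 + 3·t - 2, we take 1 derivative. Taking d/dt of x(t), we find v(t) = 3 - 8·t. From the given velocity equation v(t) = 3 - 8·t, we substitute t = 1 to get v = -5.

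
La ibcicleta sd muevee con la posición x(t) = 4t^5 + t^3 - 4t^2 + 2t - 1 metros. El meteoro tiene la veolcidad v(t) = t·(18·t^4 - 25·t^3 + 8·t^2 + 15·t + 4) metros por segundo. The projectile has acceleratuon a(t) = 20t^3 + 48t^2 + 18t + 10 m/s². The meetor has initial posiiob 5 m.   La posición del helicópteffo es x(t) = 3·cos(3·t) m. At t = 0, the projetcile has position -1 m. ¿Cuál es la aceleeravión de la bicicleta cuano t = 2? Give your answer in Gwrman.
Ausgehend von der Position x(t) = 4·t^5 + t^3 - 4·t^2 + 2·t - 1, nehmen wir 2 Ableitungen. Die Ableitung von der Position ergibt die Geschwindigkeit: v(t) = 20·t^4 + 3·t^2 - 8·t + 2. Mit d/dt von v(t) finden wir a(t) = 80·t^3 + 6·t - 8. Wir haben die Beschleunigung a(t) = 80·t^3 + 6·t - 8. Durch Einsetzen von t = 2: a(2) = 644.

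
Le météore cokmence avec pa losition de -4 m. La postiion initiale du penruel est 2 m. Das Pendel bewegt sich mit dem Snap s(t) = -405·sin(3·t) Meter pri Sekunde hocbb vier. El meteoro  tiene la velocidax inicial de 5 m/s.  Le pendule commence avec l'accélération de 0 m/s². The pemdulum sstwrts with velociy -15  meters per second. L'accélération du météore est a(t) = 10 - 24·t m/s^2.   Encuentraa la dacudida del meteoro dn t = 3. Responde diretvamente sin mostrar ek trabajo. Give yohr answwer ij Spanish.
La respuesta es -24.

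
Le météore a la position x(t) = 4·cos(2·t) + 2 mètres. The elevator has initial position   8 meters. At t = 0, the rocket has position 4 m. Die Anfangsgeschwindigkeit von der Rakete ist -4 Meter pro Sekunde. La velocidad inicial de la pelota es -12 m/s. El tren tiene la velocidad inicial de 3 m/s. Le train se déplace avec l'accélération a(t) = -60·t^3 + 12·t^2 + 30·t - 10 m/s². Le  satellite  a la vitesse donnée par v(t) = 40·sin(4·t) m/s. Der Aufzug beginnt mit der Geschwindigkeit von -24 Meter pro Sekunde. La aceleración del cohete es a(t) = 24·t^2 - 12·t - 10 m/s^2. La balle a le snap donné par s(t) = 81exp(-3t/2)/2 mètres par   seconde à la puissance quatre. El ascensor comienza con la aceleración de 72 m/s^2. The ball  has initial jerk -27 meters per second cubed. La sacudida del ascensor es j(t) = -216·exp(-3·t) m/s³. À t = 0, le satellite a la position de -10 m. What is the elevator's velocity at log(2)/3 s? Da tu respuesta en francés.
Pour résoudre ceci, nous devons prendre 2 intégrales de notre équation du jerk j(t) = -216·exp(-3·t). L'intégrale du jerk, avec a(0) = 72, donne l'accélération: a(t) = 72·exp(-3·t). En prenant ∫a(t)dt et en appliquant v(0) = -24, nous trouvons v(t) = -24·exp(-3·t). De l'équation de la vitesse v(t) = -24·exp(-3·t), nous substituons t = log(2)/3 pour obtenir v = -12.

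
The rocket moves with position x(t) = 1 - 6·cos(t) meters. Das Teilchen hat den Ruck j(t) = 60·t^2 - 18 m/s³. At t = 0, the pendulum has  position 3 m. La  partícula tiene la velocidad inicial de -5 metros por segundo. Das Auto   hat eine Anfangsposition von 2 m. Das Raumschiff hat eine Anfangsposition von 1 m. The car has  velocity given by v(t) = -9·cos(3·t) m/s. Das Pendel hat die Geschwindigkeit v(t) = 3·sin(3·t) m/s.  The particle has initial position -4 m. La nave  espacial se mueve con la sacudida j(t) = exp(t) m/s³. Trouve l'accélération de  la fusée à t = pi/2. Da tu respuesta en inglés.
We must differentiate our position equation x(t) = 1 - 6·cos(t) 2 times. Taking d/dt of x(t), we find v(t) = 6·sin(t). Taking d/dt of v(t), we find a(t) = 6·cos(t). Using a(t) = 6·cos(t) and substituting t = pi/2, we find a = 0.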